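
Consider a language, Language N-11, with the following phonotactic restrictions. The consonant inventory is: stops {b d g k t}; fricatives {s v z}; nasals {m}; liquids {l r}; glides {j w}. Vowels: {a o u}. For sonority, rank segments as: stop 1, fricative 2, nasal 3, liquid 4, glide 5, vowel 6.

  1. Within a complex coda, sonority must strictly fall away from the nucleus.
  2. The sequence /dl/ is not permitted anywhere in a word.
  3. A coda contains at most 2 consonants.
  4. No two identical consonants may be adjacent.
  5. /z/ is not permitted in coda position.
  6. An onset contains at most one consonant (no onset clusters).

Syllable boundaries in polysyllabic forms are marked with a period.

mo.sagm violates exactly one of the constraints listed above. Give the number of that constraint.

mo.sagm: syllable 2 coda /gm/: /g/ (stop, 1) → /m/ (nasal, 3) does not fall.
This is a violation of constraint 1: "Within a complex coda, sonority must strictly fall away from the nucleus."
The remaining constraints (2, 3, 4, 5, 6) are satisfied.

1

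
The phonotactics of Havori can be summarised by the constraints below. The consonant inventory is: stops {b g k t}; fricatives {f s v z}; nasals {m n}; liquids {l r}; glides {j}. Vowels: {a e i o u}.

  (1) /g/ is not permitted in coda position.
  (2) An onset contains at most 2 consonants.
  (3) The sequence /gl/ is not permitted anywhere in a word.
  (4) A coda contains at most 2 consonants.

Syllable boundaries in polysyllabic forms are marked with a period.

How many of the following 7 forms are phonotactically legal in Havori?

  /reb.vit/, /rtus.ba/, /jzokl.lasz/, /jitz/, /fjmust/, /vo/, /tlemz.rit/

6

/reb.vit/ — σ1 onset /r/, coda /b/ ok; σ2 onset /v/, coda /t/ ok → phonotactically legal
/rtus.ba/ — σ1 onset /rt/ (2C), coda /s/ ok; σ2 onset /b/, coda /∅/ ok → phonotactically legal
/jzokl.lasz/ — σ1 onset /jz/ (2C), coda /kl/ (2C) ok; σ2 onset /l/, coda /sz/ (2C) ok → phonotactically legal
/jitz/ — σ1 onset /j/, coda /tz/ (2C) ok → phonotactically legal
/fjmust/ — violates constraint 2: syllable 1 onset /fjm/ has 3 consonants (> 2) → phonotactically illegal
/vo/ — σ1 onset /v/, coda /∅/ ok → phonotactically legal
/tlemz.rit/ — σ1 onset /tl/ (2C), coda /mz/ (2C) ok; σ2 onset /r/, coda /t/ ok → phonotactically legal
Phonotactically legal: /reb.vit/, /rtus.ba/, /jzokl.lasz/, /jitz/, /vo/, /tlemz.rit/ → 6.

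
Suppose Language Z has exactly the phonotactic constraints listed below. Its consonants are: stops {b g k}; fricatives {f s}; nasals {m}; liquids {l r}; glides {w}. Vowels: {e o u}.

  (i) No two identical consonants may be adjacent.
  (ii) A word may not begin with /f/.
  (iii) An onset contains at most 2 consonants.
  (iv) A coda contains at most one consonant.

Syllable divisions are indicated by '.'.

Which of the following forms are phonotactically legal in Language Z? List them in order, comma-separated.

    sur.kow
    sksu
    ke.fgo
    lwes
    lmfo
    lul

sur.kow, ke.fgo, lwes, lul

sur.kow — σ1 onset /s/, coda /r/ ok; σ2 onset /k/, coda /w/ ok → phonotactically legal
sksu — violates constraint (iii): syllable 1 onset /sks/ has 3 consonants (> 2) → phonotactically illegal
ke.fgo — σ1 onset /k/, coda /∅/ ok; σ2 onset /fg/ (2C), coda /∅/ ok → phonotactically legal
lwes — σ1 onset /lw/ (2C), coda /s/ ok → phonotactically legal
lmfo — violates constraint (iii): syllable 1 onset /lmf/ has 3 consonants (> 2) → phonotactically illegal
lul — σ1 onset /l/, coda /l/ ok → phonotactically legal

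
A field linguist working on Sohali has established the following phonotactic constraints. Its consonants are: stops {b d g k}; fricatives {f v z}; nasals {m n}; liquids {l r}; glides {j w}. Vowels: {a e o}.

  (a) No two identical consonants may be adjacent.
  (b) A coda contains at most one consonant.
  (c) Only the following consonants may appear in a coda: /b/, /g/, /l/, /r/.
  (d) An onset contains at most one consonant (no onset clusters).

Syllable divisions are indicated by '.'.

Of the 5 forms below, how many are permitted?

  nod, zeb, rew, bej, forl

1

nod — violates constraint (c): syllable 1 coda contains /d/, which is not a licensed coda consonant → not permitted
zeb — σ1 onset /z/, coda /b/ ok → permitted
rew — violates constraint (c): syllable 1 coda contains /w/, which is not a licensed coda consonant → not permitted
bej — violates constraint (c): syllable 1 coda contains /j/, which is not a licensed coda consonant → not permitted
forl — violates constraint (b): syllable 1 coda /rl/ has 2 consonants (> 1) → not permitted
Permitted: zeb → 1.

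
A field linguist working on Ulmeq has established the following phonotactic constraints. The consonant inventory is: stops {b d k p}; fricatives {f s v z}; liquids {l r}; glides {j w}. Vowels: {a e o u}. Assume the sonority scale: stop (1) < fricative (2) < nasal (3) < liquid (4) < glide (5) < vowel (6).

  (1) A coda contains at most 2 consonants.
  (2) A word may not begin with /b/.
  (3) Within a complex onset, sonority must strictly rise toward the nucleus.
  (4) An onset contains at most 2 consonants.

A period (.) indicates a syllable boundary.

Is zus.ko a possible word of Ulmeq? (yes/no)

zus.ko — σ1 onset /z/, coda /s/ ok; σ2 onset /k/, coda /∅/ ok → well-formed

yes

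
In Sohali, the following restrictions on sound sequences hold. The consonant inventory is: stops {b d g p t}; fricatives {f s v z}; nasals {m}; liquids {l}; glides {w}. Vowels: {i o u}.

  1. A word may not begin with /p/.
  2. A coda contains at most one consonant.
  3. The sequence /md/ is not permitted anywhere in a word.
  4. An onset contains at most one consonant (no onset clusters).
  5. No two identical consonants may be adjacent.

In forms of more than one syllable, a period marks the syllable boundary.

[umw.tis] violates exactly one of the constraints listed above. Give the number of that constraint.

[umw.tis]: syllable 1 coda /mw/ has 2 consonants (> 1).
This is a violation of constraint 2: "A coda contains at most one consonant."
The remaining constraints (1, 3, 4, 5) are satisfied.

2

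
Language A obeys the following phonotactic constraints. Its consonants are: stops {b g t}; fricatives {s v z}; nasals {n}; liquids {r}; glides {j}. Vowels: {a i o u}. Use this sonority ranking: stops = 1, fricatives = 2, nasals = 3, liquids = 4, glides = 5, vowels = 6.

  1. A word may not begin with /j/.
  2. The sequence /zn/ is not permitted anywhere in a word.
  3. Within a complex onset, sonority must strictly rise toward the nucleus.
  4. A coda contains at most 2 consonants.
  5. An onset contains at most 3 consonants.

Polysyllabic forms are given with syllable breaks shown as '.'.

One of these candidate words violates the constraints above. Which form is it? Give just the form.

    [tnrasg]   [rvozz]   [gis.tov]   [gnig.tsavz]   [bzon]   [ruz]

[tnrasg] — σ1 onset /tnr/ (1→3→4 rises), coda /sg/ (2C) ok → permitted
[rvozz] — violates constraint 3: syllable 1 onset /rv/: /r/ (liquid, 4) → /v/ (fricative, 2) does not rise → not permitted
[gis.tov] — σ1 onset /g/, coda /s/ ok; σ2 onset /t/, coda /v/ ok → permitted
[gnig.tsavz] — σ1 onset /gn/ (1→3 rises), coda /g/ ok; σ2 onset /ts/ (1→2 rises), coda /vz/ (2C) ok → permitted
[bzon] — σ1 onset /bz/ (1→2 rises), coda /n/ ok → permitted
[ruz] — σ1 onset /r/, coda /z/ ok → permitted

[rvozz]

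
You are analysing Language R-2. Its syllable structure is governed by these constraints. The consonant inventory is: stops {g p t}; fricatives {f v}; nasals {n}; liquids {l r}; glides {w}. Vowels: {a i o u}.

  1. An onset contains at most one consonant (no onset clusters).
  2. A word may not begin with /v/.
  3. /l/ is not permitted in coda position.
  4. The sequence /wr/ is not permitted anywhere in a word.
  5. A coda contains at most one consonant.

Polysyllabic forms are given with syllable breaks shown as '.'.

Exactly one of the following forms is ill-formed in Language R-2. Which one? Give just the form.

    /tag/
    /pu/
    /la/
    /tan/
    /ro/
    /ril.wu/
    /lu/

/ril.wu/

/tag/ — σ1 onset /t/, coda /g/ ok → well-formed
/pu/ — σ1 onset /p/, coda /∅/ ok → well-formed
/la/ — σ1 onset /l/, coda /∅/ ok → well-formed
/tan/ — σ1 onset /t/, coda /n/ ok → well-formed
/ro/ — σ1 onset /r/, coda /∅/ ok → well-formed
/ril.wu/ — violates constraint 3: syllable 1 coda contains /l/ → ill-formed
/lu/ — σ1 onset /l/, coda /∅/ ok → well-formed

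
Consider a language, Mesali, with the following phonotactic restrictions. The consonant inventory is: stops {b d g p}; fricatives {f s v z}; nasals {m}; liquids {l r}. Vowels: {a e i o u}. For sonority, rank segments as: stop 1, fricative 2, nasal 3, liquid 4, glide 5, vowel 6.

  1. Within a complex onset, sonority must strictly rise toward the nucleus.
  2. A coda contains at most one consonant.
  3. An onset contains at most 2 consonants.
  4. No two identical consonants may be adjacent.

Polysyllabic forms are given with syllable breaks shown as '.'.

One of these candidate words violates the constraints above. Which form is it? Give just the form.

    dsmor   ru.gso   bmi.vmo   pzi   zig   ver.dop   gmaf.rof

dsmor

dsmor — violates constraint 3: syllable 1 onset /dsm/ has 3 consonants (> 2) → ill-formed
ru.gso — σ1 onset /r/, coda /∅/ ok; σ2 onset /gs/ (1→2 rises), coda /∅/ ok → well-formed
bmi.vmo — σ1 onset /bm/ (1→3 rises), coda /∅/ ok; σ2 onset /vm/ (2→3 rises), coda /∅/ ok → well-formed
pzi — σ1 onset /pz/ (1→2 rises), coda /∅/ ok → well-formed
zig — σ1 onset /z/, coda /g/ ok → well-formed
ver.dop — σ1 onset /v/, coda /r/ ok; σ2 onset /d/, coda /p/ ok → well-formed
gmaf.rof — σ1 onset /gm/ (1→3 rises), coda /f/ ok; σ2 onset /r/, coda /f/ ok → well-formed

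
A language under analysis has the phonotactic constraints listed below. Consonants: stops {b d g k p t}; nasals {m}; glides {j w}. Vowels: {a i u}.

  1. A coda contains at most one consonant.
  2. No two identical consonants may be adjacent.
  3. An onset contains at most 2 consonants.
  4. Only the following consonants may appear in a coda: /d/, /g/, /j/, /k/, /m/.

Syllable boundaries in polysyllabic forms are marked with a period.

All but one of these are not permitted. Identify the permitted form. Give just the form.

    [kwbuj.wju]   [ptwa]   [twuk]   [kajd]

[twuk]

[kwbuj.wju] — violates constraint 3: syllable 1 onset /kwb/ has 3 consonants (> 2) → not permitted
[ptwa] — violates constraint 3: syllable 1 onset /ptw/ has 3 consonants (> 2) → not permitted
[twuk] — σ1 onset /tw/ (2C), coda /k/ ok → permitted
[kajd] — violates constraint 1: syllable 1 coda /jd/ has 2 consonants (> 1) → not permitted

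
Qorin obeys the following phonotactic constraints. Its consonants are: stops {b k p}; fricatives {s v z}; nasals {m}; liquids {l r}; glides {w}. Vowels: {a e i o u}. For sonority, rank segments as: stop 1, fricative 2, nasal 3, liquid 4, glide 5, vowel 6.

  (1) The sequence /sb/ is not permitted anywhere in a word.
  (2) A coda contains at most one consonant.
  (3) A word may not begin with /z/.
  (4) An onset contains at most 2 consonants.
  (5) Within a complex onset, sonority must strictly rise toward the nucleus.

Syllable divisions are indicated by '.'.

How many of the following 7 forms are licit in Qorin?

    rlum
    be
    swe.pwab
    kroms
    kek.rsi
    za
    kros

rlum — violates constraint 5: syllable 1 onset /rl/: /r/ (liquid, 4) → /l/ (liquid, 4) does not rise → illicit
be — σ1 onset /b/, coda /∅/ ok → licit
swe.pwab — σ1 onset /sw/ (2→5 rises), coda /∅/ ok; σ2 onset /pw/ (1→5 rises), coda /b/ ok → licit
kroms — violates constraint 2: syllable 1 coda /ms/ has 2 consonants (> 1) → illicit
kek.rsi — violates constraint 5: syllable 2 onset /rs/: /r/ (liquid, 4) → /s/ (fricative, 2) does not rise → illicit
za — violates constraint 3: word begins with /z/ → illicit
kros — σ1 onset /kr/ (1→4 rises), coda /s/ ok → licit
Licit: be, swe.pwab, kros → 3.

3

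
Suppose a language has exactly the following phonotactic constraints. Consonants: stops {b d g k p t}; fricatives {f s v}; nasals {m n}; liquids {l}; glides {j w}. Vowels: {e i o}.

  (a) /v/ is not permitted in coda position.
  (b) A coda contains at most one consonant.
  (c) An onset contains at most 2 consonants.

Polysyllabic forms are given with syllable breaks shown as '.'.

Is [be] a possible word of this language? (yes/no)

yes

[be] — σ1 onset /b/, coda /∅/ ok → well-formed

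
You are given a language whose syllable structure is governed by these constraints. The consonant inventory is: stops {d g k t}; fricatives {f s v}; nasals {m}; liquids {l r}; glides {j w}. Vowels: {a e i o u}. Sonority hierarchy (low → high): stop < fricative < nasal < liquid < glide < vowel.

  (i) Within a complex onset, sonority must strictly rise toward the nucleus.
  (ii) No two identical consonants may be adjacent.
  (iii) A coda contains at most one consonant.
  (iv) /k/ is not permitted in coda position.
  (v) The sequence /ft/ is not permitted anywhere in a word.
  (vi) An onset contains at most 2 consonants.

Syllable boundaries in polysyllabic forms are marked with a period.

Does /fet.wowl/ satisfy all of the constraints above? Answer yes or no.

no

/fet.wowl/ — violates constraint (iii): syllable 2 coda /wl/ has 2 consonants (> 1) → illicit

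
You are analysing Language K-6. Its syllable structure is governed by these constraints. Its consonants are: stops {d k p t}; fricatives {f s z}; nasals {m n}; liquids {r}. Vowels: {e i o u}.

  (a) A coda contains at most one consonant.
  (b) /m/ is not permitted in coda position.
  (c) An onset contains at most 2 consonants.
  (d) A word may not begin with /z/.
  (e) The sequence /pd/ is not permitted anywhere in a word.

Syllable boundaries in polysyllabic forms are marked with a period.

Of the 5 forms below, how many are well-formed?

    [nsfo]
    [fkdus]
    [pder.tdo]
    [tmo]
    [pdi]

[nsfo] — violates constraint (c): syllable 1 onset /nsf/ has 3 consonants (> 2) → ill-formed
[fkdus] — violates constraint (c): syllable 1 onset /fkd/ has 3 consonants (> 2) → ill-formed
[pder.tdo] — violates constraint (e): contains banned sequence /pd/ → ill-formed
[tmo] — σ1 onset /tm/ (2C), coda /∅/ ok → well-formed
[pdi] — violates constraint (e): contains banned sequence /pd/ → ill-formed
Well-formed: [tmo] → 1.

1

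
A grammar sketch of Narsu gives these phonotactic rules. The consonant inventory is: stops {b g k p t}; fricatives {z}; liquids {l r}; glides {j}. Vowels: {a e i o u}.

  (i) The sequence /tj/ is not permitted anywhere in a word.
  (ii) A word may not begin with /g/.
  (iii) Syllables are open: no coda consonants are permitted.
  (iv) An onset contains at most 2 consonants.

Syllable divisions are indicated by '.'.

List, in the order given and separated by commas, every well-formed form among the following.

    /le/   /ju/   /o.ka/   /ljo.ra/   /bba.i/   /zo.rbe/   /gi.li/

/le/ — σ1 onset /l/, coda /∅/ ok → well-formed
/ju/ — σ1 onset /j/, coda /∅/ ok → well-formed
/o.ka/ — σ1 onset /∅/, coda /∅/ ok; σ2 onset /k/, coda /∅/ ok → well-formed
/ljo.ra/ — σ1 onset /lj/ (2C), coda /∅/ ok; σ2 onset /r/, coda /∅/ ok → well-formed
/bba.i/ — σ1 onset /bb/ (2C), coda /∅/ ok; σ2 onset /∅/, coda /∅/ ok → well-formed
/zo.rbe/ — σ1 onset /z/, coda /∅/ ok; σ2 onset /rb/ (2C), coda /∅/ ok → well-formed
/gi.li/ — violates constraint (ii): word begins with /g/ → ill-formed

/le/, /ju/, /o.ka/, /ljo.ra/, /bba.i/, /zo.rbe/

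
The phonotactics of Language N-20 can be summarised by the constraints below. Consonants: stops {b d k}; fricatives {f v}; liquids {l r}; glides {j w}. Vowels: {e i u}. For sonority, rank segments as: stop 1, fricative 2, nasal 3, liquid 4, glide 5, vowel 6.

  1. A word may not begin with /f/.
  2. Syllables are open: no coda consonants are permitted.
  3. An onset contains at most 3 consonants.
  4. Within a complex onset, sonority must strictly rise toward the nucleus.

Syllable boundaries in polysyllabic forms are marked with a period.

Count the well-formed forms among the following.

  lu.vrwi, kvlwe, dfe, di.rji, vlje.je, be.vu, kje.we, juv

lu.vrwi — σ1 onset /l/, coda /∅/ ok; σ2 onset /vrw/ (2→4→5 rises), coda /∅/ ok → well-formed
kvlwe — violates constraint 3: syllable 1 onset /kvlw/ has 4 consonants (> 3) → ill-formed
dfe — σ1 onset /df/ (1→2 rises), coda /∅/ ok → well-formed
di.rji — σ1 onset /d/, coda /∅/ ok; σ2 onset /rj/ (4→5 rises), coda /∅/ ok → well-formed
vlje.je — σ1 onset /vlj/ (2→4→5 rises), coda /∅/ ok; σ2 onset /j/, coda /∅/ ok → well-formed
be.vu — σ1 onset /b/, coda /∅/ ok; σ2 onset /v/, coda /∅/ ok → well-formed
kje.we — σ1 onset /kj/ (1→5 rises), coda /∅/ ok; σ2 onset /w/, coda /∅/ ok → well-formed
juv — violates constraint 2: syllable 1 coda /v/ has 1 consonant (> 0) → ill-formed
Well-formed: lu.vrwi, dfe, di.rji, vlje.je, be.vu, kje.we → 6.

6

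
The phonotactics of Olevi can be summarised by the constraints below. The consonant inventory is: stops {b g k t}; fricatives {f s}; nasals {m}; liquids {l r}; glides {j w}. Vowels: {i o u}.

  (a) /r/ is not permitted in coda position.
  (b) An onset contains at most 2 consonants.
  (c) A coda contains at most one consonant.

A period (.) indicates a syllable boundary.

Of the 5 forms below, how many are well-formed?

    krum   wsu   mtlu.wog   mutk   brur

2

krum — σ1 onset /kr/ (2C), coda /m/ ok → well-formed
wsu — σ1 onset /ws/ (2C), coda /∅/ ok → well-formed
mtlu.wog — violates constraint (b): syllable 1 onset /mtl/ has 3 consonants (> 2) → ill-formed
mutk — violates constraint (c): syllable 1 coda /tk/ has 2 consonants (> 1) → ill-formed
brur — violates constraint (a): syllable 1 coda contains /r/ → ill-formed
Well-formed: krum, wsu → 2.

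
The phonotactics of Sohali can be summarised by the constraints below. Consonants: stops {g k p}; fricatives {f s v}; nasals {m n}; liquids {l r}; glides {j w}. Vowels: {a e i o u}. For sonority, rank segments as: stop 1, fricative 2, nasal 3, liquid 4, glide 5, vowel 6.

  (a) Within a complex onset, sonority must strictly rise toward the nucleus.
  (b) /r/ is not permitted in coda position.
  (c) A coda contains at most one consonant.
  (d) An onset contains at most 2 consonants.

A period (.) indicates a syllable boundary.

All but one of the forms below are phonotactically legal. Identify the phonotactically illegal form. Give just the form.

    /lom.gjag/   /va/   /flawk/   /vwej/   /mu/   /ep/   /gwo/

/lom.gjag/ — σ1 onset /l/, coda /m/ ok; σ2 onset /gj/ (1→5 rises), coda /g/ ok → phonotactically legal
/va/ — σ1 onset /v/, coda /∅/ ok → phonotactically legal
/flawk/ — violates constraint (c): syllable 1 coda /wk/ has 2 consonants (> 1) → phonotactically illegal
/vwej/ — σ1 onset /vw/ (2→5 rises), coda /j/ ok → phonotactically legal
/mu/ — σ1 onset /m/, coda /∅/ ok → phonotactically legal
/ep/ — σ1 onset /∅/, coda /p/ ok → phonotactically legal
/gwo/ — σ1 onset /gw/ (1→5 rises), coda /∅/ ok → phonotactically legal

/flawk/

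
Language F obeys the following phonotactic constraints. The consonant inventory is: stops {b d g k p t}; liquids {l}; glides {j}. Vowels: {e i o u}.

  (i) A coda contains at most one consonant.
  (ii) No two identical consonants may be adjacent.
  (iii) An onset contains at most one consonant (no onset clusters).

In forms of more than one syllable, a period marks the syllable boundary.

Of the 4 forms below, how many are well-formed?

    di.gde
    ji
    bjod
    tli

di.gde — violates constraint (iii): syllable 2 onset /gd/ has 2 consonants (> 1) → ill-formed
ji — σ1 onset /j/, coda /∅/ ok → well-formed
bjod — violates constraint (iii): syllable 1 onset /bj/ has 2 consonants (> 1) → ill-formed
tli — violates constraint (iii): syllable 1 onset /tl/ has 2 consonants (> 1) → ill-formed
Well-formed: ji → 1.

1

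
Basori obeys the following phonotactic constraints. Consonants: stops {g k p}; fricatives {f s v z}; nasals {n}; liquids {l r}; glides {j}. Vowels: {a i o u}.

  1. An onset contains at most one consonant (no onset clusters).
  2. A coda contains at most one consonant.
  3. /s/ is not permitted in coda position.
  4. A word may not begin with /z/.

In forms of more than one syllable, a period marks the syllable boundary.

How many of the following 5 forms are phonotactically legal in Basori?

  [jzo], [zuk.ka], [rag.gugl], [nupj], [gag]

[jzo] — violates constraint 1: syllable 1 onset /jz/ has 2 consonants (> 1) → phonotactically illegal
[zuk.ka] — violates constraint 4: word begins with /z/ → phonotactically illegal
[rag.gugl] — violates constraint 2: syllable 2 coda /gl/ has 2 consonants (> 1) → phonotactically illegal
[nupj] — violates constraint 2: syllable 1 coda /pj/ has 2 consonants (> 1) → phonotactically illegal
[gag] — σ1 onset /g/, coda /g/ ok → phonotactically legal
Phonotactically legal: [gag] → 1.

1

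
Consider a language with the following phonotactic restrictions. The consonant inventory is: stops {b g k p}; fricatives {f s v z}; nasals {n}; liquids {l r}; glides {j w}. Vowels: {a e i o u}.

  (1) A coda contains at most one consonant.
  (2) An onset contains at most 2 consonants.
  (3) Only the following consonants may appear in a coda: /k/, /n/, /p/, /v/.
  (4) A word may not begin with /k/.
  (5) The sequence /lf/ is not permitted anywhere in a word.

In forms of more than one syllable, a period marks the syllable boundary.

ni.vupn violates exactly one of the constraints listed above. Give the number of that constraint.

ni.vupn: syllable 2 coda /pn/ has 2 consonants (> 1).
This is a violation of constraint 1: "A coda contains at most one consonant."
The remaining constraints (2, 3, 4, 5) are satisfied.

1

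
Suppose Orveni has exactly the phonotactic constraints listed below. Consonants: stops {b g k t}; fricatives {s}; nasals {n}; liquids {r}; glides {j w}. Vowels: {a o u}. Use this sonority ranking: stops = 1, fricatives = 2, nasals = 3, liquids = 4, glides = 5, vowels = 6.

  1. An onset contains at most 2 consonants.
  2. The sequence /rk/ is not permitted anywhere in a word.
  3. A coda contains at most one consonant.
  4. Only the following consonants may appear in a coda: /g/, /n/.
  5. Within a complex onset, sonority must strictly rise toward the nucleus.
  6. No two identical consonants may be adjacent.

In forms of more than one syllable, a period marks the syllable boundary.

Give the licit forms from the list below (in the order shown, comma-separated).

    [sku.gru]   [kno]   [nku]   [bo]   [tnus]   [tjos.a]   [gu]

[kno], [bo], [gu]

[sku.gru] — violates constraint 5: syllable 1 onset /sk/: /s/ (fricative, 2) → /k/ (stop, 1) does not rise → illicit
[kno] — σ1 onset /kn/ (1→3 rises), coda /∅/ ok → licit
[nku] — violates constraint 5: syllable 1 onset /nk/: /n/ (nasal, 3) → /k/ (stop, 1) does not rise → illicit
[bo] — σ1 onset /b/, coda /∅/ ok → licit
[tnus] — violates constraint 4: syllable 1 coda contains /s/, which is not a licensed coda consonant → illicit
[tjos.a] — violates constraint 4: syllable 1 coda contains /s/, which is not a licensed coda consonant → illicit
[gu] — σ1 onset /g/, coda /∅/ ok → licit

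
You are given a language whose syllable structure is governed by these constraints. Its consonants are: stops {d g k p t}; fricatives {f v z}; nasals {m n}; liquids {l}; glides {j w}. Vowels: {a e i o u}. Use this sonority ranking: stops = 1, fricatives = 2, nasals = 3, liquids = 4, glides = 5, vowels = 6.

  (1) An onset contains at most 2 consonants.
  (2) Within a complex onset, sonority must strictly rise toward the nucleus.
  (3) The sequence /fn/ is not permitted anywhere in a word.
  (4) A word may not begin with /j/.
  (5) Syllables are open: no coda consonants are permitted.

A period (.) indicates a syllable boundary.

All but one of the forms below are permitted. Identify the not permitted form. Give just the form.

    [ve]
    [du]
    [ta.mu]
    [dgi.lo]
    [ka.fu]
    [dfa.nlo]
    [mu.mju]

[ve] — σ1 onset /v/, coda /∅/ ok → permitted
[du] — σ1 onset /d/, coda /∅/ ok → permitted
[ta.mu] — σ1 onset /t/, coda /∅/ ok; σ2 onset /m/, coda /∅/ ok → permitted
[dgi.lo] — violates constraint 2: syllable 1 onset /dg/: /d/ (stop, 1) → /g/ (stop, 1) does not rise → not permitted
[ka.fu] — σ1 onset /k/, coda /∅/ ok; σ2 onset /f/, coda /∅/ ok → permitted
[dfa.nlo] — σ1 onset /df/ (1→2 rises), coda /∅/ ok; σ2 onset /nl/ (3→4 rises), coda /∅/ ok → permitted
[mu.mju] — σ1 onset /m/, coda /∅/ ok; σ2 onset /mj/ (3→5 rises), coda /∅/ ok → permitted

[dgi.lo]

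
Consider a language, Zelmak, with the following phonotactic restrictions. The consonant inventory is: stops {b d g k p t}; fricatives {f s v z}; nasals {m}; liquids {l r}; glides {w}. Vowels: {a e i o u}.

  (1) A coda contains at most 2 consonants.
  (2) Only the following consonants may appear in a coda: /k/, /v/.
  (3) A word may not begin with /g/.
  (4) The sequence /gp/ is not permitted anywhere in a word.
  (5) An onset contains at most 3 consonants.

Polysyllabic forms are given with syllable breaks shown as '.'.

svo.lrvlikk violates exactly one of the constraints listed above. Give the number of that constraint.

5

svo.lrvlikk: syllable 2 onset /lrvl/ has 4 consonants (> 3).
This is a violation of constraint 5: "An onset contains at most 3 consonants."
The remaining constraints (1, 2, 3, 4) are satisfied.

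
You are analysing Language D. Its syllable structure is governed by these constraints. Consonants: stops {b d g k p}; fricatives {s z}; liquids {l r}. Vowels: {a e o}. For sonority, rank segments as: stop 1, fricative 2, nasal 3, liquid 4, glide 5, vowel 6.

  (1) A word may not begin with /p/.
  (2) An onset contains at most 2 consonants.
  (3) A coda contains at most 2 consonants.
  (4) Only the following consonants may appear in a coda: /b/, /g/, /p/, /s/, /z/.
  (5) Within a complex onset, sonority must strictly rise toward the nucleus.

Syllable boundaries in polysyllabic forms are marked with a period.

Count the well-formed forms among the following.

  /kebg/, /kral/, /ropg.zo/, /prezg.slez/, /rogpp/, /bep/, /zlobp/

4

/kebg/ — σ1 onset /k/, coda /bg/ (2C) ok → well-formed
/kral/ — violates constraint 4: syllable 1 coda contains /l/, which is not a licensed coda consonant → ill-formed
/ropg.zo/ — σ1 onset /r/, coda /pg/ (2C) ok; σ2 onset /z/, coda /∅/ ok → well-formed
/prezg.slez/ — violates constraint 1: word begins with /p/ → ill-formed
/rogpp/ — violates constraint 3: syllable 1 coda /gpp/ has 3 consonants (> 2) → ill-formed
/bep/ — σ1 onset /b/, coda /p/ ok → well-formed
/zlobp/ — σ1 onset /zl/ (2→4 rises), coda /bp/ (2C) ok → well-formed
Well-formed: /kebg/, /ropg.zo/, /bep/, /zlobp/ → 4.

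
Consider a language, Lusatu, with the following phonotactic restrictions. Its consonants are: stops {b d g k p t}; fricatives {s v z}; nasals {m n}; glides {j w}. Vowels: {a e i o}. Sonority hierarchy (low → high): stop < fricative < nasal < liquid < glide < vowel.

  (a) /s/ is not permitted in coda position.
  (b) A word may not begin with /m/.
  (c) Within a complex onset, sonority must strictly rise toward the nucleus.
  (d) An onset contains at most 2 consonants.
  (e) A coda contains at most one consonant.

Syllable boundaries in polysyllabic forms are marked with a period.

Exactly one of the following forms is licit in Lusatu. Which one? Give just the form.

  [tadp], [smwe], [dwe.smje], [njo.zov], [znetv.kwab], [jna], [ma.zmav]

[njo.zov]

[tadp] — violates constraint (e): syllable 1 coda /dp/ has 2 consonants (> 1) → illicit
[smwe] — violates constraint (d): syllable 1 onset /smw/ has 3 consonants (> 2) → illicit
[dwe.smje] — violates constraint (d): syllable 2 onset /smj/ has 3 consonants (> 2) → illicit
[njo.zov] — σ1 onset /nj/ (3→5 rises), coda /∅/ ok; σ2 onset /z/, coda /v/ ok → licit
[znetv.kwab] — violates constraint (e): syllable 1 coda /tv/ has 2 consonants (> 1) → illicit
[jna] — violates constraint (c): syllable 1 onset /jn/: /j/ (glide, 5) → /n/ (nasal, 3) does not rise → illicit
[ma.zmav] — violates constraint (b): word begins with /m/ → illicit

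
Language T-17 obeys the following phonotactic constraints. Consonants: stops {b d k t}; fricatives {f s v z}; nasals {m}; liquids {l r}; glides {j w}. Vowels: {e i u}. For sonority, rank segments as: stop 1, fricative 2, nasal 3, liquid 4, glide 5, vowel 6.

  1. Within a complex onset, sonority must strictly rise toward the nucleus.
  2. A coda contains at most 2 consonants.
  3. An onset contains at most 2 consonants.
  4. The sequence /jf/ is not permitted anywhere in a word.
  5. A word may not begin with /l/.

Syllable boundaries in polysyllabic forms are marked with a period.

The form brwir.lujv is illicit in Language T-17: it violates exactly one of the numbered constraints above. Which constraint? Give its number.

brwir.lujv: syllable 1 onset /brw/ has 3 consonants (> 2).
This is a violation of constraint 3: "An onset contains at most 2 consonants."
The remaining constraints (1, 2, 4, 5) are satisfied.

3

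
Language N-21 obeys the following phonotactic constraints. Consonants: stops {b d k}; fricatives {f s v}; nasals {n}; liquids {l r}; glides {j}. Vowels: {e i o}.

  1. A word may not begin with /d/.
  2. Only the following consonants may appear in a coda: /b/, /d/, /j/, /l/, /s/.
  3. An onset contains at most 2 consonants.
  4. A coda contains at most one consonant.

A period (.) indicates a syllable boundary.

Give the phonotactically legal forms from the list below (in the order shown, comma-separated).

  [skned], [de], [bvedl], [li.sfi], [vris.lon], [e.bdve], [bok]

[skned] — violates constraint 3: syllable 1 onset /skn/ has 3 consonants (> 2) → phonotactically illegal
[de] — violates constraint 1: word begins with /d/ → phonotactically illegal
[bvedl] — violates constraint 4: syllable 1 coda /dl/ has 2 consonants (> 1) → phonotactically illegal
[li.sfi] — σ1 onset /l/, coda /∅/ ok; σ2 onset /sf/ (2C), coda /∅/ ok → phonotactically legal
[vris.lon] — violates constraint 2: syllable 2 coda contains /n/, which is not a licensed coda consonant → phonotactically illegal
[e.bdve] — violates constraint 3: syllable 2 onset /bdv/ has 3 consonants (> 2) → phonotactically illegal
[bok] — violates constraint 2: syllable 1 coda contains /k/, which is not a licensed coda consonant → phonotactically illegal

[li.sfi]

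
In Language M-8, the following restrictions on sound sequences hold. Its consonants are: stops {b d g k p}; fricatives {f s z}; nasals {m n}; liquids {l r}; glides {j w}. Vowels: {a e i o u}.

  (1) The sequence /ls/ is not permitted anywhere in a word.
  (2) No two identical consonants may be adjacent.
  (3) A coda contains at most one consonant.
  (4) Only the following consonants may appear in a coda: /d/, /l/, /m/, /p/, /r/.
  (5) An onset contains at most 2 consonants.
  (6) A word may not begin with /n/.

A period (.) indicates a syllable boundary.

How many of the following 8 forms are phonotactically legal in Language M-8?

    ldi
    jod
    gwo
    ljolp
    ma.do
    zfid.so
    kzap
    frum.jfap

ldi — σ1 onset /ld/ (2C), coda /∅/ ok → phonotactically legal
jod — σ1 onset /j/, coda /d/ ok → phonotactically legal
gwo — σ1 onset /gw/ (2C), coda /∅/ ok → phonotactically legal
ljolp — violates constraint 3: syllable 1 coda /lp/ has 2 consonants (> 1) → phonotactically illegal
ma.do — σ1 onset /m/, coda /∅/ ok; σ2 onset /d/, coda /∅/ ok → phonotactically legal
zfid.so — σ1 onset /zf/ (2C), coda /d/ ok; σ2 onset /s/, coda /∅/ ok → phonotactically legal
kzap — σ1 onset /kz/ (2C), coda /p/ ok → phonotactically legal
frum.jfap — σ1 onset /fr/ (2C), coda /m/ ok; σ2 onset /jf/ (2C), coda /p/ ok → phonotactically legal
Phonotactically legal: ldi, jod, gwo, ma.do, zfid.so, kzap, frum.jfap → 7.

7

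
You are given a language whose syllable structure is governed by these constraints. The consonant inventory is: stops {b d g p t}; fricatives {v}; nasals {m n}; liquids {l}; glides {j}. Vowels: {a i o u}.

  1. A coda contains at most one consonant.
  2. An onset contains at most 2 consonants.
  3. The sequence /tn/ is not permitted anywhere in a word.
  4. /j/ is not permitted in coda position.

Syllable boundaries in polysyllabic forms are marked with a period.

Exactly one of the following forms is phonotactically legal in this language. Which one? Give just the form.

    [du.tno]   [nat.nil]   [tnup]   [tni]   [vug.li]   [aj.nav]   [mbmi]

[vug.li]

[du.tno] — violates constraint 3: contains banned sequence /tn/ → phonotactically illegal
[nat.nil] — violates constraint 3: contains banned sequence /tn/ → phonotactically illegal
[tnup] — violates constraint 3: contains banned sequence /tn/ → phonotactically illegal
[tni] — violates constraint 3: contains banned sequence /tn/ → phonotactically illegal
[vug.li] — σ1 onset /v/, coda /g/ ok; σ2 onset /l/, coda /∅/ ok → phonotactically legal
[aj.nav] — violates constraint 4: syllable 1 coda contains /j/ → phonotactically illegal
[mbmi] — violates constraint 2: syllable 1 onset /mbm/ has 3 consonants (> 2) → phonotactically illegal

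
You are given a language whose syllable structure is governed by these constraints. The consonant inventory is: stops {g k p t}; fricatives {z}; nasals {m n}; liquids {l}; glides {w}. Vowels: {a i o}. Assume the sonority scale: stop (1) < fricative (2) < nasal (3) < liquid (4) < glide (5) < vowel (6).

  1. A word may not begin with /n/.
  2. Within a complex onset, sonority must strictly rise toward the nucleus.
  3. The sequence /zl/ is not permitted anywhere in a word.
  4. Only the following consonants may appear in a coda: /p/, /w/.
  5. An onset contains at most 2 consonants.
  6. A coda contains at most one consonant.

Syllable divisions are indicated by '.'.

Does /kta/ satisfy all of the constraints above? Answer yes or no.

no

/kta/ — violates constraint 2: syllable 1 onset /kt/: /k/ (stop, 1) → /t/ (stop, 1) does not rise → ill-formed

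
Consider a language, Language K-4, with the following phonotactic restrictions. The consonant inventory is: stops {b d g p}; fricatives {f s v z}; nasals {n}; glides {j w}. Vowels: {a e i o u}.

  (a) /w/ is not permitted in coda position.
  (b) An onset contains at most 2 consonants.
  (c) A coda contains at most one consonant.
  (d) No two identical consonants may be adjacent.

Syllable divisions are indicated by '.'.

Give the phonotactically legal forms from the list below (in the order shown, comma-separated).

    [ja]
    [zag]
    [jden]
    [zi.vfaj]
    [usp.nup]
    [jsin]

[ja] — σ1 onset /j/, coda /∅/ ok → phonotactically legal
[zag] — σ1 onset /z/, coda /g/ ok → phonotactically legal
[jden] — σ1 onset /jd/ (2C), coda /n/ ok → phonotactically legal
[zi.vfaj] — σ1 onset /z/, coda /∅/ ok; σ2 onset /vf/ (2C), coda /j/ ok → phonotactically legal
[usp.nup] — violates constraint (c): syllable 1 coda /sp/ has 2 consonants (> 1) → phonotactically illegal
[jsin] — σ1 onset /js/ (2C), coda /n/ ok → phonotactically legal

[ja], [zag], [jden], [zi.vfaj], [jsin]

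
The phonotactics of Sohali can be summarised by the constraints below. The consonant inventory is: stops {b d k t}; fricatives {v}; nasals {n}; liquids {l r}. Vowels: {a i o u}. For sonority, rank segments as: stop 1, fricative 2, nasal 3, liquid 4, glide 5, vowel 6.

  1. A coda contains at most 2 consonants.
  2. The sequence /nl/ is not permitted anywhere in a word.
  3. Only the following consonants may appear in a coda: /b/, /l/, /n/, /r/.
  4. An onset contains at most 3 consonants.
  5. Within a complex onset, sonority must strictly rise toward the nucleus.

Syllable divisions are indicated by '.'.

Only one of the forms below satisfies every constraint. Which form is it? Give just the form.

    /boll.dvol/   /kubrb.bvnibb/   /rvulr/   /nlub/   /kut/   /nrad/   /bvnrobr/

/boll.dvol/

/boll.dvol/ — σ1 onset /b/, coda /ll/ (2C) ok; σ2 onset /dv/ (1→2 rises), coda /l/ ok → phonotactically legal
/kubrb.bvnibb/ — violates constraint 1: syllable 1 coda /brb/ has 3 consonants (> 2) → phonotactically illegal
/rvulr/ — violates constraint 5: syllable 1 onset /rv/: /r/ (liquid, 4) → /v/ (fricative, 2) does not rise → phonotactically illegal
/nlub/ — violates constraint 2: contains banned sequence /nl/ → phonotactically illegal
/kut/ — violates constraint 3: syllable 1 coda contains /t/, which is not a licensed coda consonant → phonotactically illegal
/nrad/ — violates constraint 3: syllable 1 coda contains /d/, which is not a licensed coda consonant → phonotactically illegal
/bvnrobr/ — violates constraint 4: syllable 1 onset /bvnr/ has 4 consonants (> 3) → phonotactically illegal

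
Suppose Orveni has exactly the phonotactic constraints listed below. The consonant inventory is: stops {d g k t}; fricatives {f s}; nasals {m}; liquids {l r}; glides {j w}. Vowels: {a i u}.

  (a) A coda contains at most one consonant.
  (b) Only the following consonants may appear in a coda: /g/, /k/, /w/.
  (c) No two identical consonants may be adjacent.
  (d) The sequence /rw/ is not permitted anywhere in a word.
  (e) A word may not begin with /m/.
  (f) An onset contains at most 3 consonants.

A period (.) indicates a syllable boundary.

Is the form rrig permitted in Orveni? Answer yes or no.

rrig — violates constraint (c): adjacent identical consonants /rr/ → not permitted

no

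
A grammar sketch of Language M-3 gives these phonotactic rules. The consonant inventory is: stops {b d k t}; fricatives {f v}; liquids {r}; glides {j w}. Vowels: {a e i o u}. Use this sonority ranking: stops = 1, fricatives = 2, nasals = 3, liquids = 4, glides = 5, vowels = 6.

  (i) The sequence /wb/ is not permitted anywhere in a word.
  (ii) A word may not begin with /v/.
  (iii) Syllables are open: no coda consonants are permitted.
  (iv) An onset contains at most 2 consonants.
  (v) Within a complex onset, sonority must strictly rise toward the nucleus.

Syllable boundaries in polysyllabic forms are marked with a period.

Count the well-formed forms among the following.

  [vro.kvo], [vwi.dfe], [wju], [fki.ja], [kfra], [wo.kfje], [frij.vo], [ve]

0

[vro.kvo] — violates constraint (ii): word begins with /v/ → ill-formed
[vwi.dfe] — violates constraint (ii): word begins with /v/ → ill-formed
[wju] — violates constraint (v): syllable 1 onset /wj/: /w/ (glide, 5) → /j/ (glide, 5) does not rise → ill-formed
[fki.ja] — violates constraint (v): syllable 1 onset /fk/: /f/ (fricative, 2) → /k/ (stop, 1) does not rise → ill-formed
[kfra] — violates constraint (iv): syllable 1 onset /kfr/ has 3 consonants (> 2) → ill-formed
[wo.kfje] — violates constraint (iv): syllable 2 onset /kfj/ has 3 consonants (> 2) → ill-formed
[frij.vo] — violates constraint (iii): syllable 1 coda /j/ has 1 consonant (> 0) → ill-formed
[ve] — violates constraint (ii): word begins with /v/ → ill-formed
No form is well-formed → 0.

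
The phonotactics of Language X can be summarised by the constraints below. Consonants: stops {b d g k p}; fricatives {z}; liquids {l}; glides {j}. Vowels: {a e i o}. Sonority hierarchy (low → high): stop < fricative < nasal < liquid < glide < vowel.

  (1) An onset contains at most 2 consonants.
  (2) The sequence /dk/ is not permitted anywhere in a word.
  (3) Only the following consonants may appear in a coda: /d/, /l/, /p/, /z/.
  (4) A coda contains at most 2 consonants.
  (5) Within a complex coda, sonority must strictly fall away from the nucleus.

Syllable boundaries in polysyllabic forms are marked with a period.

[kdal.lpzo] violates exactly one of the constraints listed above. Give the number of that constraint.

[kdal.lpzo]: syllable 2 onset /lpz/ has 3 consonants (> 2).
This is a violation of constraint 1: "An onset contains at most 2 consonants."
The remaining constraints (2, 3, 4, 5) are satisfied.

1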